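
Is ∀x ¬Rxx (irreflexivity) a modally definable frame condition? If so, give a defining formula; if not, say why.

No

Any modally definable frame class is closed under surjective bounded morphisms.
The 2-cycle (worlds 0,1 with 0→1→0) is irreflexive, and the map sending every world to a single reflexive point • is a surjective bounded morphism (forth: every edge maps to (•,•); back: every world has a successor). So any modal formula valid on the 2-cycle is also valid on the reflexive point, which is not irreflexive.
Hence irreflexivity is not modally definable.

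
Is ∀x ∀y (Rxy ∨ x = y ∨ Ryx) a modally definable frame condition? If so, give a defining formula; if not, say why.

Not modally definable

Any modally definable frame class is closed under disjoint unions.
Take 3 disjoint single-world reflexive frames: each is trivially connected, but their disjoint union has 3 worlds with no edge between distinct components, so it is not connected.
Hence connectedness of R is not modally definable.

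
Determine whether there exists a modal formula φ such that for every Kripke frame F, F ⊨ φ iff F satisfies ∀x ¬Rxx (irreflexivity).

Modal frame validity is preserved under surjective bounded morphisms.
The 2-cycle (worlds s,t with s→t→s) is irreflexive, and the map sending every world to a single reflexive point • is a surjective bounded morphism (forth: every edge maps to (•,•); back: every world has a successor). So any modal formula valid on the 2-cycle is also valid on the reflexive point, which is not irreflexive.
So no modal formula (or set of formulas) defines exactly the irreflexive frames.

Not modally definable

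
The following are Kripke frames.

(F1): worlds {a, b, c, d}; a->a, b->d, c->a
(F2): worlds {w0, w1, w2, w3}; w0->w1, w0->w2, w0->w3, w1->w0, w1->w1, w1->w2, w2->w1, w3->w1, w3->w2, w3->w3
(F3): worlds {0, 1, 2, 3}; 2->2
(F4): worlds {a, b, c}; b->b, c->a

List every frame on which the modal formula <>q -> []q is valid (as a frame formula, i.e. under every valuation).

Frame correspondent (Sahlqvist): forall x forall y forall z (Rxy & Rxz -> y = z) — i.e. partial functionality.
(F1): condition met.
(F2): fails — w0 sees both w1 and w2.
(F3): condition met.
(F4): condition met.
Valid on: (F1), (F3), (F4).

(F1), (F3), (F4)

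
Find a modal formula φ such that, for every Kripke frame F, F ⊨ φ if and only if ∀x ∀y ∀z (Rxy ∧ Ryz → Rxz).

□r → □□r

A defining formula is □r → □□r (the 4 axiom).
Suppose □r→□□r is valid. Take Rxy, Ryz and set V(r)={w : Rxw}. Then □r at x, so □□r at x, so □r at y, so r at z, i.e. Rxz.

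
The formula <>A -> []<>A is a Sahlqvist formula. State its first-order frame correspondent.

Suppose ◇A→□◇A is valid. Take Rxy, Rxz and set V(A)={y}. Then ◇A at x, so □◇A at x, so ◇A at z, so some w with Rzw has A; w=y, i.e. Rzy. By symmetry of the argument, Ryz.
Conversely, on a frame with the Euclidean property the schema holds at every world under every valuation.
Frame condition: forall x forall y forall z (Rxy & Rxz -> Ryz).

the Euclidean property: forall x forall y forall z (Rxy & Rxz -> Ryz)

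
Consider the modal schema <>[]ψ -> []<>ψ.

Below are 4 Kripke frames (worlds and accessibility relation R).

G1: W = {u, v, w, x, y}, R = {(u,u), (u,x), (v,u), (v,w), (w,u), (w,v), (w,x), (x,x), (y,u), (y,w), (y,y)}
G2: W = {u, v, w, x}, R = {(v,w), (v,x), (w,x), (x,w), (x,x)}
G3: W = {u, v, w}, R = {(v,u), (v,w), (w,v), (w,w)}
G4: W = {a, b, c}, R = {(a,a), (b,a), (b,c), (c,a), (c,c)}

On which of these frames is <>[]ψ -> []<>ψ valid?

This is the axiom for convergence; its first-order frame correspondent is forall x forall y forall z (Rxy & Rxz -> exists w (Ryw & Rzw)).
G1: fails — Rwx and Rwv but x and v have no common successor.
G2: ✓.
G3: fails — Rvu and Rvu but u and u have no common successor.
G4: ✓.

G2, G4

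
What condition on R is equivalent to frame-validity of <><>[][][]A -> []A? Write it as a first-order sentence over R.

forall x forall y forall z ((x R^2 y & xRz) -> exists w (y R^3 w & z = w))

This is a Sahlqvist (Geach-type) schema ◇^2□^3A → □^1◇^0A.
Minimal-valuation argument: fix x; take any y with xR^2y and any z with xR^1z. Set V(A) to the set of worlds R-reachable from y in exactly 3 steps. Then □^3A holds at y, so the antecedent holds at x; validity forces ◇^0A at z, giving a w with zR^0w and yR^3w.
First-order correspondent: forall x forall y forall z ((x R^2 y & xRz) -> exists w (y R^3 w & z = w)).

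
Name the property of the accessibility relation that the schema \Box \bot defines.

emptiness of R

This schema is the Ver axiom.
Its frame correspondent is emptiness of R — \forall x \forall y \neg Rxy.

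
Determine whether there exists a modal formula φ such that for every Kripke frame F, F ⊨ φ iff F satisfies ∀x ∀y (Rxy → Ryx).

Yes, by p → □◇p

This is a Sahlqvist condition; the B axiom p → □◇p defines it.
Suppose p→□◇p is valid. Take Rxy and set V(p)={x}. Then p at x, so □◇p at x, so ◇p at y, so some z with Ryz has p; z=x, i.e. Ryx.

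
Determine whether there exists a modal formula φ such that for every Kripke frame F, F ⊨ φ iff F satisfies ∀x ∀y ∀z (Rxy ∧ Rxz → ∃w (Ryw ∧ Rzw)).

Yes: it is convergence, defined by the .2 schema ◇□q → □◇q.
Suppose ◇□q→□◇q is valid. Take Rxy, Rxz and set V(q)={w : Ryw}. Then □q at y so ◇□q at x, so □◇q at x, so ◇q at z, giving w with Rzw and Ryw.

Yes, by ◇□q → □◇q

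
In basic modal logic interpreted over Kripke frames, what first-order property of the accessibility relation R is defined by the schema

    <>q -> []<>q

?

This is the 5 axiom.
Its frame correspondent is the Euclidean property — forall x forall y forall z (Rxy & Rxz -> Ryz).

the Euclidean property: forall x forall y forall z (Rxy & Rxz -> Ryz)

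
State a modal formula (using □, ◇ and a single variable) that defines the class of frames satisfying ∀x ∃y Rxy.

□s → ◇s

The condition is seriality. The D schema □s → ◇s defines it.
Suppose □s→◇s is valid. At any x set V(s)=W. Then □s at x, so ◇s at x, so x has a successor.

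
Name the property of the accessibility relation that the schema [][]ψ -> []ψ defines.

Suppose □□ψ→□ψ is valid. Take Rxy and set V(ψ)={w : xR²w}. Then □□ψ at x, so □ψ at x, so ψ at y, i.e. ∃z(Rxz∧Rzy).

density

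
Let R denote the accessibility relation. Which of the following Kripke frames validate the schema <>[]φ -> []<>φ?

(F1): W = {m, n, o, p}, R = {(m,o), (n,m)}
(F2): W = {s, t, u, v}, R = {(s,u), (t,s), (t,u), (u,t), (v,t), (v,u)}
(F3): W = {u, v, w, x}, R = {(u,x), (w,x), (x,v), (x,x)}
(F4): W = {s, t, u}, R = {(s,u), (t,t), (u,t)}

(F4)

This is the axiom for convergence; its first-order frame correspondent is forall x forall y forall z (Rxy & Rxz -> exists w (Ryw & Rzw)).
(F1): fails — Rmo and Rmo but o and o have no common successor.
(F2): fails — Rts and Rtu but s and u have no common successor.
(F3): fails — Rxx and Rxv but x and v have no common successor.
(F4): satisfies the condition.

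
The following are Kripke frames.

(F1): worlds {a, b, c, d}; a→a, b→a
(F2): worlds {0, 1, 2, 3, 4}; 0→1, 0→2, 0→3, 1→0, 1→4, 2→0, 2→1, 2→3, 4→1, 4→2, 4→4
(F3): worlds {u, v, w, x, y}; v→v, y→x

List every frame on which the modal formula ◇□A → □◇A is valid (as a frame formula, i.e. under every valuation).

(F1)

The schema corresponds to convergence: ∀x ∀y ∀z (Rxy ∧ Rxz → ∃w (Ryw ∧ Rzw)).
(F1): holds.
(F2): fails — R02 and R03 but 2 and 3 have no common successor.
(F3): fails — Ryx and Ryx but x and x have no common successor.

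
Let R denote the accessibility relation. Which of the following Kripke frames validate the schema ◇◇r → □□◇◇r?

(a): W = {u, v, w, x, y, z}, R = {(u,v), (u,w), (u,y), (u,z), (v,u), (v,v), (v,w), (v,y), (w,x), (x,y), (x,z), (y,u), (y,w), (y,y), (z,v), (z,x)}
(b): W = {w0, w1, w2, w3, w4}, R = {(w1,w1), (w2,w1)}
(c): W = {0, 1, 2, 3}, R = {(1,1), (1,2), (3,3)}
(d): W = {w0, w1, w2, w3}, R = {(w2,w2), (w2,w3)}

(b)

Frame correspondent (Sahlqvist): ∀x ∀y ∀z ((xR²y ∧ xR²z) → ∃w (y = w ∧ zR²w)) — i.e. a generalized confluence (Geach) condition.
(a): fails — uR²u, uR²w but no t with u=t and wR²t.
(b): holds.
(c): fails — 1R²1, 1R²2 but no w with 1=w and 2R²w.
(d): fails — w2R²w2, w2R²w3 but no w with w2=w and w3R²w.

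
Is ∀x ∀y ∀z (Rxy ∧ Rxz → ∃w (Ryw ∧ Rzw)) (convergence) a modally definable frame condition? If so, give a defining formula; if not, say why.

This is a Sahlqvist condition; the .2 axiom ◇□q → □◇q defines it.
Suppose ◇□q→□◇q is valid. Take Rxy, Rxz and set V(q)={w : Ryw}. Then □q at y so ◇□q at x, so □◇q at x, so ◇q at z, giving w with Rzw and Ryw.

Definable; ◇□q → □◇q defines it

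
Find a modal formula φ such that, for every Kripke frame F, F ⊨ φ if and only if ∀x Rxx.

The condition is reflexivity. The T schema □ψ → ψ defines it.
Suppose □ψ→ψ is valid. At any x set V(ψ)={w : Rxw}. Then □ψ holds at x, so ψ holds at x, i.e. Rxx.

□ψ → ψ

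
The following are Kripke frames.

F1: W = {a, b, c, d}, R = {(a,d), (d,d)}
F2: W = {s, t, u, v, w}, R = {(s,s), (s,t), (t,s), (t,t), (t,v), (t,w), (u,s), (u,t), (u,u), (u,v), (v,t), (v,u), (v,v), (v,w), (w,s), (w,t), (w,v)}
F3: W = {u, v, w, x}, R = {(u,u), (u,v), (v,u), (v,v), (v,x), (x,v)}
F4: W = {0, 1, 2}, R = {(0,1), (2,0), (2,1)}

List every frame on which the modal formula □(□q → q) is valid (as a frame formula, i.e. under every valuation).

This is the axiom for shift-reflexivity; its first-order frame correspondent is ∀x ∀y (Rxy → Ryy).
F1: ✓.
F2: fails — Rvw but not Rww.
F3: fails — Rvx but not Rxx.
F4: fails — R01 but not R11.

F1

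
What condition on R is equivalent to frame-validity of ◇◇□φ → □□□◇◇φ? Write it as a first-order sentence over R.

∀x ∀y ∀z ((xR²y ∧ xR³z) → ∃w (yRw ∧ zR²w))

This is a Sahlqvist (Geach-type) schema ◇^2□^1φ → □^3◇^2φ.
Minimal-valuation argument: fix x; take any y with xR^2y and any z with xR^3z. Set V(φ) to the set of worlds R-reachable from y in exactly 1 step. Then □^1φ holds at y, so the antecedent holds at x; validity forces ◇^2φ at z, giving a w with zR^2w and yR^1w.
First-order correspondent: ∀x ∀y ∀z ((xR²y ∧ xR³z) → ∃w (yRw ∧ zR²w)).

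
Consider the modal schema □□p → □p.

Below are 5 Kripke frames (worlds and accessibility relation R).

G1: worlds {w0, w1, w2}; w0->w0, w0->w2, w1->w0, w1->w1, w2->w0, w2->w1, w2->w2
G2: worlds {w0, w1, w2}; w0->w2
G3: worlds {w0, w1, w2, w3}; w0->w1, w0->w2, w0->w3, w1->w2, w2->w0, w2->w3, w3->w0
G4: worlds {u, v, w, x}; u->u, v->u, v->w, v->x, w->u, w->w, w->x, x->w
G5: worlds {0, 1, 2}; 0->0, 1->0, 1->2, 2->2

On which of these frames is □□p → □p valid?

This is the axiom for density; its first-order frame correspondent is ∀x ∀y (Rxy → ∃z (Rxz ∧ Rzy)).
G1: ✓.
G2: fails — Rw0w2 but no z with Rw0z and Rzw2.
G3: fails — Rw1w2 but no z with Rw1z and Rzw2.
G4: ✓.
G5: ✓.
Valid on: G1, G4, G5.

G1, G4, G5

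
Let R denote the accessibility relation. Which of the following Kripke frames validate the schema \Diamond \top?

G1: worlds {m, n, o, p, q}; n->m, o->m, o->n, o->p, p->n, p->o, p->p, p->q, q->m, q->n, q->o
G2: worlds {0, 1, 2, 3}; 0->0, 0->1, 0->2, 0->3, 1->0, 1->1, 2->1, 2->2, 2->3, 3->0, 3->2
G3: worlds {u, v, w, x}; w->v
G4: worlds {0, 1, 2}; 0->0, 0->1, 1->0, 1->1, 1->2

This is the axiom for seriality; its first-order frame correspondent is \forall x \exists y Rxy.
G1: fails — world m has no successor.
G2: holds.
G3: fails — world u has no successor.
G4: fails — world 2 has no successor.
Valid on: G2.

G2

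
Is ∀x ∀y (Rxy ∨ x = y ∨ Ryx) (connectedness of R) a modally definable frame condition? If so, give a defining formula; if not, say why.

No

Any modally definable frame class is closed under disjoint unions.
Take 3 disjoint single-world reflexive frames: each is trivially connected, but their disjoint union has 3 worlds with no edge between distinct components, so it is not connected.
Hence connectedness of R is not modally definable.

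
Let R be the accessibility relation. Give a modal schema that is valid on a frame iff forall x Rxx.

□ψ → ψ

The condition is reflexivity. The T schema □ψ → ψ defines it.
Suppose □ψ→ψ is valid. At any x set V(ψ)={w : Rxw}. Then □ψ holds at x, so ψ holds at x, i.e. Rxx.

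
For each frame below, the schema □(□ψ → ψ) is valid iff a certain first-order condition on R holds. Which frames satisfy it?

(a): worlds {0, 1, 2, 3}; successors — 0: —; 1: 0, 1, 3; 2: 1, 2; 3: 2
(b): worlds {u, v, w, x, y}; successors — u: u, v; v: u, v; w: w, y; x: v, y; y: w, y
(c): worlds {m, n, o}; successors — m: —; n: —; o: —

(b), (c)

The schema corresponds to shift-reflexivity: ∀x ∀y (Rxy → Ryy).
(a): fails — R10 but not R00.
(b): satisfies the condition.
(c): satisfies the condition.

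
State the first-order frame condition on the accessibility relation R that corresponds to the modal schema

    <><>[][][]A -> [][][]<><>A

forall x forall y forall z ((x R^2 y & x R^3 z) -> exists w (y R^3 w & z R^2 w))

This is a Sahlqvist (Geach-type) schema ◇^2□^3A → □^3◇^2A.
Minimal-valuation argument: fix x; take any y with xR^2y and any z with xR^3z. Set V(A) to the set of worlds R-reachable from y in exactly 3 steps. Then □^3A holds at y, so the antecedent holds at x; validity forces ◇^2A at z, giving a w with zR^2w and yR^3w.
First-order correspondent: forall x forall y forall z ((x R^2 y & x R^3 z) -> exists w (y R^3 w & z R^2 w)).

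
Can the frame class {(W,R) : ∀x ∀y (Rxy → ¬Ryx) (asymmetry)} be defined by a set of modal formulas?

Not definable by any modal formula

If a class were modally definable it would be closed under surjective bounded morphisms (Goldblatt–Thomason).
The 3-cycle (worlds 0,1,2 with 0→1→2→0) is asymmetric. Mapping every world to a single reflexive point • is a surjective bounded morphism, and the reflexive point is not asymmetric (R•• but asymmetry requires ¬R••).
So no modal formula (or set of formulas) defines exactly the asymmetric frames.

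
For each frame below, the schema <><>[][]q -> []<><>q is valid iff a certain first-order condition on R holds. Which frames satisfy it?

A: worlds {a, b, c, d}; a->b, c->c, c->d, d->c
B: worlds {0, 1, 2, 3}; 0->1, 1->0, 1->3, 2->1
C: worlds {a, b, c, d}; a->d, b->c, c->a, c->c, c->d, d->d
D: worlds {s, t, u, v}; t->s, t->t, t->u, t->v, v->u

A, C

This is the axiom for a generalized confluence (Geach) condition; its first-order frame correspondent is forall x forall y forall z ((x R^2 y & xRz) -> exists w (y R^2 w & z R^2 w)).
A: ✓.
B: fails — 0R²0, 0R1 but no w with 0R²w and 1R²w.
C: ✓.
D: fails — tR²s, tRs but no w with sR²w and sR²w.
Valid on: A, C.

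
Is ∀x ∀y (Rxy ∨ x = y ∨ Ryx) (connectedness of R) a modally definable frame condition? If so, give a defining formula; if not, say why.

No — not modally definable

Any modally definable frame class is closed under disjoint unions.
Take 3 disjoint single-world reflexive frames: each is trivially connected, but their disjoint union has 3 worlds with no edge between distinct components, so it is not connected.
Hence connectedness of R is not modally definable.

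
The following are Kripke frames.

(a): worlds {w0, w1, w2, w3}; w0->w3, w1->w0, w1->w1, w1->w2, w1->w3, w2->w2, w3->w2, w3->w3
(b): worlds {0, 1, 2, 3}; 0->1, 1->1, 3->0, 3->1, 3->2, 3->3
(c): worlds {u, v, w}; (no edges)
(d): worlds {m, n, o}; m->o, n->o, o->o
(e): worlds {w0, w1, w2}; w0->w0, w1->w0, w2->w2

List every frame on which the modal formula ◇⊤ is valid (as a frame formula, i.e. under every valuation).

(a), (d), (e)

Frame correspondent (Sahlqvist): ∀x ∃y Rxy — i.e. seriality.
(a): satisfies the condition.
(b): fails — world 2 has no successor.
(c): fails — world u has no successor.
(d): satisfies the condition.
(e): satisfies the condition.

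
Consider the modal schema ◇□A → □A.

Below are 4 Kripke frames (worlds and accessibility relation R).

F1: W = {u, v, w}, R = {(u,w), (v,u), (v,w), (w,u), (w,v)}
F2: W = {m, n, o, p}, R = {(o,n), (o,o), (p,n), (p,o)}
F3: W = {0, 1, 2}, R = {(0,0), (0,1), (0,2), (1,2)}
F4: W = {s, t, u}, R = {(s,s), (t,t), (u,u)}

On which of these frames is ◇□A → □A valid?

F4

Frame correspondent (Sahlqvist): ∀x ∀y ∀z (Rxy ∧ Rxz → Ryz) — i.e. the Euclidean property.
F1: fails — Ruw and Ruw but not Rww.
F2: fails — Ron and Roo but not Rno.
F3: fails — R01 and R00 but not R10.
F4: satisfies the condition.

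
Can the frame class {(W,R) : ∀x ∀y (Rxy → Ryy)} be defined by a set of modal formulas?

Yes, by □(□r → r)

The condition is shift-reflexivity. A defining modal formula is □(□r → r).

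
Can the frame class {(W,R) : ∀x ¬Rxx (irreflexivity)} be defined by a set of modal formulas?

Not modally definable

Modal frame validity is preserved under surjective bounded morphisms.
The 3-cycle (worlds s,t,u with s→t→u→s) is irreflexive, and the map sending every world to a single reflexive point • is a surjective bounded morphism (forth: every edge maps to (•,•); back: every world has a successor). So any modal formula valid on the 3-cycle is also valid on the reflexive point, which is not irreflexive.
Hence irreflexivity is not modally definable.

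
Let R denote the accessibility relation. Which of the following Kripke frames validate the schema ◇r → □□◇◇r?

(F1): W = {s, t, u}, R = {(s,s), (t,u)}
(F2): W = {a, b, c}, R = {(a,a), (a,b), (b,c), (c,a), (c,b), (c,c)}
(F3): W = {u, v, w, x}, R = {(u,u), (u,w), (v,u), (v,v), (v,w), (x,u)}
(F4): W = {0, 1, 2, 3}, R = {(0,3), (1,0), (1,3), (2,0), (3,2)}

(F1), (F2)

Frame correspondent (Sahlqvist): ∀x ∀y ∀z ((xRy ∧ xR²z) → ∃w (y = w ∧ zR²w)) — i.e. a generalized confluence (Geach) condition.
(F1): holds.
(F2): holds.
(F3): fails — uRu, uR²w but no t with u=t and wR²t.
(F4): fails — 1R0, 1R²2 but no w with 0=w and 2R²w.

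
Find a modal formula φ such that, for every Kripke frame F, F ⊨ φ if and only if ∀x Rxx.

This is reflexivity; the standard corresponding axiom is T: □p → p.
Suppose □p→p is valid. At any x set V(p)={w : Rxw}. Then □p holds at x, so p holds at x, i.e. Rxx.

□p → p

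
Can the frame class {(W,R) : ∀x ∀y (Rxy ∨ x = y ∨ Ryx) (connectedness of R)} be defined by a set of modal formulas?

Any modally definable frame class is closed under disjoint unions.
Take 2 disjoint single-world reflexive frames: each is trivially connected, but their disjoint union has 2 worlds with no edge between distinct components, so it is not connected.
Hence connectedness of R is not modally definable.

No — not modally definable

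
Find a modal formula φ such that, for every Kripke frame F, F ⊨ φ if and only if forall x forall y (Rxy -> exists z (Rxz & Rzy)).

□□s → □s

The condition is density. The C4 schema □□s → □s defines it.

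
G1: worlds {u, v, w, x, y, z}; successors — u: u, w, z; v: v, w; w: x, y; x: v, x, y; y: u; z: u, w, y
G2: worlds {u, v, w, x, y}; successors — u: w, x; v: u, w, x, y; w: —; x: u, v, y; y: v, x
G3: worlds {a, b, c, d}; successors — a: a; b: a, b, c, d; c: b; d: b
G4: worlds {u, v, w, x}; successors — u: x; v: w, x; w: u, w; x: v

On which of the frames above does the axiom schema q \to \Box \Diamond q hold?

The schema corresponds to symmetry: \forall x \forall y (Rxy \to Ryx).
G1: fails — Ruw but not Rwu.
G2: fails — Ruw but not Rwu.
G3: fails — Rba but not Rab.
G4: fails — Rwu but not Ruw.

none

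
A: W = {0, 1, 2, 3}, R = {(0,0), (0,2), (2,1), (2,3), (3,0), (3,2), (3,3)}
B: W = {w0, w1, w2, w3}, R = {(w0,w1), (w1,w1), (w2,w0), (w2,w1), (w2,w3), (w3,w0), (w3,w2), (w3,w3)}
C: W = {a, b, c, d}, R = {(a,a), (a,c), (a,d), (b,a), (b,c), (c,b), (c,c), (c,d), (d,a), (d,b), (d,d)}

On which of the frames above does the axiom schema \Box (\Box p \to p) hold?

Frame correspondent (Sahlqvist): \forall x \forall y (Rxy \to Ryy) — i.e. shift-reflexivity.
A: fails — R32 but not R22.
B: fails — Rw3w2 but not Rw2w2.
C: fails — Rcb but not Rbb.

none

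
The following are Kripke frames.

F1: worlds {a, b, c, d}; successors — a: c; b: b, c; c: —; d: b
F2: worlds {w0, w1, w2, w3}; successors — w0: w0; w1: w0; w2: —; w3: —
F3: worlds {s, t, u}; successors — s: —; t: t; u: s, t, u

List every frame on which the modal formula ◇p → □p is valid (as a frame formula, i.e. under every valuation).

The schema corresponds to partial functionality: ∀x ∀y ∀z (Rxy ∧ Rxz → y = z).
F1: fails — b sees both b and c.
F2: holds.
F3: fails — u sees both s and t.
Valid on: F2.

F2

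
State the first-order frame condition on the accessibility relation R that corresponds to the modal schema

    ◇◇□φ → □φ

∀x ∀y ∀z ((xR²y ∧ xRz) → ∃w (yRw ∧ z = w))

This is a Sahlqvist (Geach-type) schema ◇^2□^1φ → □^1◇^0φ.
Minimal-valuation argument: fix x; take any y with xR^2y and any z with xR^1z. Set V(φ) to the set of worlds R-reachable from y in exactly 1 step. Then □^1φ holds at y, so the antecedent holds at x; validity forces ◇^0φ at z, giving a w with zR^0w and yR^1w.
First-order correspondent: ∀x ∀y ∀z ((xR²y ∧ xRz) → ∃w (yRw ∧ z = w)).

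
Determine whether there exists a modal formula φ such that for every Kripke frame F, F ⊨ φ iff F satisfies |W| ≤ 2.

No

Modal frame validity is preserved under disjoint unions.
Any modal formula valid on each of 3 disjoint one-world frames is valid on their disjoint union (validity is preserved under disjoint unions). Each one-world frame has |W|=1≤2, but the union has |W|=3.
So the class is not modally definable.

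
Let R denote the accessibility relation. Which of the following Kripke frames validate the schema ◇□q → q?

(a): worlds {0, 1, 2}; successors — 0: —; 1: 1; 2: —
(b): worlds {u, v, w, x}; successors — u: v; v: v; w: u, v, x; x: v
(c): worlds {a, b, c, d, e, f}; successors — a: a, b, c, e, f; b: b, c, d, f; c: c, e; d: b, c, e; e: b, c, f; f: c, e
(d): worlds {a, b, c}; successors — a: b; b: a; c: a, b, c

The schema corresponds to symmetry: ∀x ∀y (Rxy → Ryx).
(a): condition met.
(b): fails — Ruv but not Rvu.
(c): fails — Rab but not Rba.
(d): fails — Rcb but not Rbc.
Valid on: (a).

(a)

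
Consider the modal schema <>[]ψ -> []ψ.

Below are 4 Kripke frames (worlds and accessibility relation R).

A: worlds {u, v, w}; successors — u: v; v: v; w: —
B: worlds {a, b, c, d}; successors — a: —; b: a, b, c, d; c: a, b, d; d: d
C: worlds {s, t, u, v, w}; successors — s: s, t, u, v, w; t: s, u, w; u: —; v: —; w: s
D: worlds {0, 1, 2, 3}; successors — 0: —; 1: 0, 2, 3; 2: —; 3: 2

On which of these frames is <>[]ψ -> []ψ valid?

The schema corresponds to the Euclidean property: forall x forall y forall z (Rxy & Rxz -> Ryz).
A: condition met.
B: fails — Rbc and Rbc but not Rcc.
C: fails — Rsv and Rsv but not Rvv.
D: fails — R12 and R12 but not R22.

A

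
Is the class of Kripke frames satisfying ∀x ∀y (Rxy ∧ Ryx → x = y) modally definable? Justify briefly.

Modal frame validity is preserved under surjective bounded morphisms.
The 6-cycle (worlds 0,1,2,3,4,5 with 0→1→2→3→4→5→0) is antisymmetric. Sending even-indexed worlds to • and odd-indexed worlds to ∘ is a surjective bounded morphism onto the two-world frame with •↔∘, which is not antisymmetric.
Hence antisymmetry is not modally definable.

Not modally definable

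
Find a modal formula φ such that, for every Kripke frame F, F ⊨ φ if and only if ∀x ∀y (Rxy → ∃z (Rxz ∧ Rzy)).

□□p → □p

A defining formula is □□p → □p (the C4 axiom).
Suppose □□p→□p is valid. Take Rxy and set V(p)={w : xR²w}. Then □□p at x, so □p at x, so p at y, i.e. ∃z(Rxz∧Rzy).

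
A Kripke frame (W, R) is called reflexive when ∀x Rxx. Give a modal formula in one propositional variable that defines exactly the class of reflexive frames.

□s → s

This is reflexivity; the standard corresponding axiom is T: □s → s.
Suppose □s→s is valid. At any x set V(s)={w : Rxw}. Then □s holds at x, so s holds at x, i.e. Rxx.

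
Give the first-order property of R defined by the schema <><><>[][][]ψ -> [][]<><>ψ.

forall x forall y forall z ((x R^3 y & x R^2 z) -> exists w (y R^3 w & z R^2 w))

This is a Sahlqvist (Geach-type) schema ◇^3□^3ψ → □^2◇^2ψ.
First-order correspondent: forall x forall y forall z ((x R^3 y & x R^2 z) -> exists w (y R^3 w & z R^2 w)).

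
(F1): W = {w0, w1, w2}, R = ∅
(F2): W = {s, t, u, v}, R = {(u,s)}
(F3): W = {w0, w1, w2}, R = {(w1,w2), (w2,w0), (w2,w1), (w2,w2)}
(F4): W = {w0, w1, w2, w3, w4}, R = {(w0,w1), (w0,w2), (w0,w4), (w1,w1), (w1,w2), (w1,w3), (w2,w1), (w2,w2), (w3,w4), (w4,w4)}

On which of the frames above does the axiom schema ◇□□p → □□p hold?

The schema corresponds to a generalized confluence (Geach) condition: ∀x ∀y ∀z ((xRy ∧ xR²z) → ∃w (yR²w ∧ z = w)).
(F1): ✓.
(F2): ✓.
(F3): fails — w2Rw0, w2R²w0 but no w with w0R²w and w0=w.
(F4): fails — w0Rw2, w0R²w4 but no w with w2R²w and w4=w.

(F1), (F2)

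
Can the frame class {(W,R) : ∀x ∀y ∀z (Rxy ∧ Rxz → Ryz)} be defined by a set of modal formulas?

Yes — defined by ◇q → □◇q

The condition is the Euclidean property. A defining modal formula is ◇q → □◇q.
Suppose ◇q→□◇q is valid. Take Rxy, Rxz and set V(q)={y}. Then ◇q at x, so □◇q at x, so ◇q at z, so some w with Rzw has q; w=y, i.e. Rzy. By symmetry of the argument, Ryz.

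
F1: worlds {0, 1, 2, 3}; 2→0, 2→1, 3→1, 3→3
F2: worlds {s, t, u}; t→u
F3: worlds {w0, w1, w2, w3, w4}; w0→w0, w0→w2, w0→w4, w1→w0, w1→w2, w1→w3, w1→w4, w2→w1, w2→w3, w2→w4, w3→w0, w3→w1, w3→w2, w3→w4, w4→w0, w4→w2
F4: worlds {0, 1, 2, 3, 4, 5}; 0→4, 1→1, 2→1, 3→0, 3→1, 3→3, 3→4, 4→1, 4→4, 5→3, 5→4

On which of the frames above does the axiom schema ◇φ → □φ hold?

The schema corresponds to partial functionality: ∀x ∀y ∀z (Rxy ∧ Rxz → y = z).
F1: fails — 2 sees both 0 and 1.
F2: holds.
F3: fails — w0 sees both w0 and w2.
F4: fails — 3 sees both 0 and 1.

F2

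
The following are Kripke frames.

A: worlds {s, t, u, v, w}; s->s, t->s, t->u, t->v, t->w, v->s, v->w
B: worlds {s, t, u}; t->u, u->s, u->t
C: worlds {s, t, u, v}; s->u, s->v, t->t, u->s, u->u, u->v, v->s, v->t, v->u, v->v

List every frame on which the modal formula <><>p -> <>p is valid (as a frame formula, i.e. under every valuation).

A

The schema corresponds to transitivity: forall x forall y forall z (Rxy & Ryz -> Rxz).
A: ✓.
B: fails — Rtu and Rus but not Rts.
C: fails — Ruv and Rvt but not Rut.
Valid on: A.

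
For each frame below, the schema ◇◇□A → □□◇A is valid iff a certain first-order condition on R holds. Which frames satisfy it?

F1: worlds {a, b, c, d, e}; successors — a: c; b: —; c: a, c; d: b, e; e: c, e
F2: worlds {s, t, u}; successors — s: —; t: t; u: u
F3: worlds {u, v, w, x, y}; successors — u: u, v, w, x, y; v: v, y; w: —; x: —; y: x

F1, F2

The schema corresponds to a generalized confluence (Geach) condition: ∀x ∀y ∀z ((xR²y ∧ xR²z) → ∃w (yRw ∧ zRw)).
F1: ✓.
F2: ✓.
F3: fails — uR²u, uR²w but no t with uRt and wRt.
Valid on: F1, F2.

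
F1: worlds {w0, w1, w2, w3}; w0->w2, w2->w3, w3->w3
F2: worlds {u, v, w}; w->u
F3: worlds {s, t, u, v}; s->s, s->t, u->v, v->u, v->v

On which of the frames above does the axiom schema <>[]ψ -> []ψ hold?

This is the axiom for the Euclidean property; its first-order frame correspondent is forall x forall y forall z (Rxy & Rxz -> Ryz).
F1: fails — Rw0w2 and Rw0w2 but not Rw2w2.
F2: fails — Rwu and Rwu but not Ruu.
F3: fails — Rst and Rss but not Rts.
Valid on no frame.

none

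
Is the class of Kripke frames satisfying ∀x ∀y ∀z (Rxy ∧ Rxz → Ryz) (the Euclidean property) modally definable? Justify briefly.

Yes: it is the Euclidean property, defined by the 5 schema ◇p → □◇p.
Suppose ◇p→□◇p is valid. Take Rxy, Rxz and set V(p)={y}. Then ◇p at x, so □◇p at x, so ◇p at z, so some w with Rzw has p; w=y, i.e. Rzy. By symmetry of the argument, Ryz.

Definable; ◇p → □◇p defines it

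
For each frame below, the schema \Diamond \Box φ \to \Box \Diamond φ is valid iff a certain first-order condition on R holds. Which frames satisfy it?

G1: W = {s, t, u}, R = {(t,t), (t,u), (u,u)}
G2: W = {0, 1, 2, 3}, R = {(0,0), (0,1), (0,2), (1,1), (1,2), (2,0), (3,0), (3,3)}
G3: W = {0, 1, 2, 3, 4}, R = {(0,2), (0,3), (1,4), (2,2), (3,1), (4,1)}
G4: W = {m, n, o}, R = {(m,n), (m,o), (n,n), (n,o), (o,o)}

This is the axiom for convergence; its first-order frame correspondent is \forall x \forall y \forall z (Rxy \wedge Rxz \to \exists w (Ryw \wedge Rzw)).
G1: satisfies the condition.
G2: fails — R02 and R01 but 2 and 1 have no common successor.
G3: fails — R02 and R03 but 2 and 3 have no common successor.
G4: satisfies the condition.

G1, G4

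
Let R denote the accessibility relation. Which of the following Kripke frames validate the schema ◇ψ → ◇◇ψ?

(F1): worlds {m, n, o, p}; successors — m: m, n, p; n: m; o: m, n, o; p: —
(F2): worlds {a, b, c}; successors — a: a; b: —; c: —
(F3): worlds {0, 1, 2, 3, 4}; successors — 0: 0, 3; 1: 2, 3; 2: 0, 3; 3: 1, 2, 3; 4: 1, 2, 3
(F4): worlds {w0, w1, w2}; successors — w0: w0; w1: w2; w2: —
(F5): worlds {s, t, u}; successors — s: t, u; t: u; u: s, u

The schema corresponds to a generalized confluence (Geach) condition: ∀x ∀y (xRy → ∃w (y = w ∧ xR²w)).
(F1): condition met.
(F2): condition met.
(F3): condition met.
(F4): fails — w1Rw2 but no w with w2=w and w1R²w.
(F5): fails — sRt but no w with t=w and sR²w.
Valid on: (F1), (F2), (F3).

(F1), (F2), (F3)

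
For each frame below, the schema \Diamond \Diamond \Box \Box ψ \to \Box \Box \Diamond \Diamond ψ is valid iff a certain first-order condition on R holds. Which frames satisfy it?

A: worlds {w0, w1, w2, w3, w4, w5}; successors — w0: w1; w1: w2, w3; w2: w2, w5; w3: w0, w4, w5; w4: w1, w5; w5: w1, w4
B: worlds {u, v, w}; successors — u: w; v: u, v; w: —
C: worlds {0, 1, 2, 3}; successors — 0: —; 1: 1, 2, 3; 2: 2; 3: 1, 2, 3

A, C

The schema corresponds to a generalized confluence (Geach) condition: \forall x \forall y \forall z ((x R^2 y \wedge x R^2 z) \to \exists w (y R^2 w \wedge z R^2 w)).
A: ✓.
B: fails — vR²u, vR²u but no t with uR²t and uR²t.
C: ✓.
Valid on: A, C.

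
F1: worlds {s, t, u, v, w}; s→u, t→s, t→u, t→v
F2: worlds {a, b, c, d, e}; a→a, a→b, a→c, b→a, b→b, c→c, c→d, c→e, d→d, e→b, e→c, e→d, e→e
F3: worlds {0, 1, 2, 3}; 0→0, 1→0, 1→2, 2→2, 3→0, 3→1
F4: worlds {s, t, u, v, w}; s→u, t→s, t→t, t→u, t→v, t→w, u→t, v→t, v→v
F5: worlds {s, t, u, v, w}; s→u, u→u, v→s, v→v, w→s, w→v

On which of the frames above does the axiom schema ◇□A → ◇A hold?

F2, F3

The schema corresponds to a generalized confluence (Geach) condition: ∀x ∀y (xRy → ∃w (yRw ∧ xRw)).
F1: fails — sRu but no w* with uRw* and sRw*.
F2: ✓.
F3: ✓.
F4: fails — sRu but no w* with uRw* and sRw*.
F5: fails — vRs but no w* with sRw* and vRw*.
Valid on: F2, F3.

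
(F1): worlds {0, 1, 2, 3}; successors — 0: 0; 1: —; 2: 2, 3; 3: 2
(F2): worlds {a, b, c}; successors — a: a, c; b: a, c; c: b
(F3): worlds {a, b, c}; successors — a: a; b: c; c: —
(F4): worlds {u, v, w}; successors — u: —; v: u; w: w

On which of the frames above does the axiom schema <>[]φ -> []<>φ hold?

The schema corresponds to convergence: forall x forall y forall z (Rxy & Rxz -> exists w (Ryw & Rzw)).
(F1): satisfies the condition.
(F2): fails — Raa and Rac but a and c have no common successor.
(F3): fails — Rbc and Rbc but c and c have no common successor.
(F4): fails — Rvu and Rvu but u and u have no common successor.
Valid on: (F1).

(F1)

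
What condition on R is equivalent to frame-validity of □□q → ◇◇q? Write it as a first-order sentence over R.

This is a Sahlqvist (Geach-type) schema ◇^0□^2q → □^0◇^2q.
Minimal-valuation argument: fix x; take any y with xR^0y and any z with xR^0z. Set V(q) to the set of worlds R-reachable from y in exactly 2 steps. Then □^2q holds at y, so the antecedent holds at x; validity forces ◇^2q at z, giving a w with zR^2w and yR^2w.
First-order correspondent: ∀x ∃w (xR²w ∧ xR²w).

∀x ∃w (xR²w ∧ xR²w)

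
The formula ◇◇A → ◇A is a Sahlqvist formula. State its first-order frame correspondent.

Equivalently (dual form): □A → □□A.
Suppose □A→□□A is valid. Take Rxy, Ryz and set V(A)={w : Rxw}. Then □A at x, so □□A at x, so □A at y, so A at z, i.e. Rxz.

transitivity: ∀x ∀y ∀z (Rxy ∧ Ryz → Rxz)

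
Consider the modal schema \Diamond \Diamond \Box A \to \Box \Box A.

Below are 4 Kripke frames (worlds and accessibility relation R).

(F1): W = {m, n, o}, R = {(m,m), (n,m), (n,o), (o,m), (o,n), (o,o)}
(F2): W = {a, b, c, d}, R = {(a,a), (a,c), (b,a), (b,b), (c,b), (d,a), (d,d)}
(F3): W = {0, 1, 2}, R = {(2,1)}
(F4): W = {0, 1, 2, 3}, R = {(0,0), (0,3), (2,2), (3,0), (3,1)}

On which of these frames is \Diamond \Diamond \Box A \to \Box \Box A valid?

(F3)

This is the axiom for a generalized confluence (Geach) condition; its first-order frame correspondent is \forall x \forall y \forall z ((x R^2 y \wedge x R^2 z) \to \exists w (yRw \wedge z = w)).
(F1): fails — nR²m, nR²n but no w with mRw and n=w.
(F2): fails — aR²a, aR²b but no w with aRw and b=w.
(F3): condition met.
(F4): fails — 0R²0, 0R²1 but no w with 0Rw and 1=w.
Valid on: (F3).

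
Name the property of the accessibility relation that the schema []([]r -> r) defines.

This schema is the T□ axiom.
Its frame correspondent is shift-reflexivity — forall x forall y (Rxy -> Ryy).

shift-reflexivity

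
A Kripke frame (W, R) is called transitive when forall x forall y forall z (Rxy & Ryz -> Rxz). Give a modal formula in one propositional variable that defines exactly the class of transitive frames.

This is transitivity; the standard corresponding axiom is 4: □p → □□p.
Suppose □p→□□p is valid. Take Rxy, Ryz and set V(p)={w : Rxw}. Then □p at x, so □□p at x, so □p at y, so p at z, i.e. Rxz.

□p → □□p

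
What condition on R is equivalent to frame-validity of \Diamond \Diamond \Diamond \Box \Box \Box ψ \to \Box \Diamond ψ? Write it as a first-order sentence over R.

\forall x \forall y \forall z ((x R^3 y \wedge xRz) \to \exists w (y R^3 w \wedge zRw))

This is a Sahlqvist (Geach-type) schema ◇^3□^3ψ → □^1◇^1ψ.
Minimal-valuation argument: fix x; take any y with xR^3y and any z with xR^1z. Set V(ψ) to the set of worlds R-reachable from y in exactly 3 steps. Then □^3ψ holds at y, so the antecedent holds at x; validity forces ◇^1ψ at z, giving a w with zR^1w and yR^3w.
First-order correspondent: \forall x \forall y \forall z ((x R^3 y \wedge xRz) \to \exists w (y R^3 w \wedge zRw)).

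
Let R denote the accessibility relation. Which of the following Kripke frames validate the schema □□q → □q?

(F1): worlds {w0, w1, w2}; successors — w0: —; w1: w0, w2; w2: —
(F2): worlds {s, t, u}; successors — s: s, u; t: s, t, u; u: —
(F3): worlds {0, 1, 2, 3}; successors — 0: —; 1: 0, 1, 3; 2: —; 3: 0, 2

(F2)

Frame correspondent (Sahlqvist): ∀x ∀y (Rxy → ∃z (Rxz ∧ Rzy)) — i.e. density.
(F1): fails — Rw1w2 but no z with Rw1z and Rzw2.
(F2): holds.
(F3): fails — R32 but no z with R3z and Rz2.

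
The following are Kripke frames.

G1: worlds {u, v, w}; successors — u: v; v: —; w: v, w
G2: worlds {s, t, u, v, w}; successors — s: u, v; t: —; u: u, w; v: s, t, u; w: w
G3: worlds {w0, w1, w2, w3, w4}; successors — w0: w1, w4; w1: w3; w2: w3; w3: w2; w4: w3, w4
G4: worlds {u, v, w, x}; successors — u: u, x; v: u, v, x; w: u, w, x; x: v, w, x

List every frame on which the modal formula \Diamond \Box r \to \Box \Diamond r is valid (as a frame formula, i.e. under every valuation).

G4

Frame correspondent (Sahlqvist): \forall x \forall y \forall z (Rxy \wedge Rxz \to \exists w (Ryw \wedge Rzw)) — i.e. convergence.
G1: fails — Ruv and Ruv but v and v have no common successor.
G2: fails — Rvt and Rvt but t and t have no common successor.
G3: fails — Rw4w4 and Rw4w3 but w4 and w3 have no common successor.
G4: satisfies the condition.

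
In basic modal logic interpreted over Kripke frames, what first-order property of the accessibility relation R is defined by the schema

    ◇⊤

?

This schema is equivalent to the D axiom □p → ◇p.
Its frame correspondent is seriality — ∀x ∃y Rxy.

seriality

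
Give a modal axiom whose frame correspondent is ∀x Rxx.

□r → r

The condition is reflexivity. The T schema □r → r defines it.
Suppose □r→r is valid. At any x set V(r)={w : Rxw}. Then □r holds at x, so r holds at x, i.e. Rxx.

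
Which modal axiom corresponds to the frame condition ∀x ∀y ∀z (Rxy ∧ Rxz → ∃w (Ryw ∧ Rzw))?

◇□q → □◇q

A defining formula is ◇□q → □◇q (the .2 axiom).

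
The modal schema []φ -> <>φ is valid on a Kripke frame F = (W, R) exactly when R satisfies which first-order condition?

This schema is the D axiom.
It corresponds to seriality: forall x exists y Rxy.

Seriality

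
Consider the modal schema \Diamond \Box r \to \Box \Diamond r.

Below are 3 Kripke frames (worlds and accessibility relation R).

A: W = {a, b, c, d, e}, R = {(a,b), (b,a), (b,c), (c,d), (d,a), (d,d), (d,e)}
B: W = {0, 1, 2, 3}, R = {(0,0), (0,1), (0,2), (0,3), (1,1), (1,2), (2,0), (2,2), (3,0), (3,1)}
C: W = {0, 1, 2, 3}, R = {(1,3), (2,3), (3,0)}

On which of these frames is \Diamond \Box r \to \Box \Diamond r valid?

The schema corresponds to convergence: \forall x \forall y \forall z (Rxy \wedge Rxz \to \exists w (Ryw \wedge Rzw)).
A: fails — Rbc and Rba but c and a have no common successor.
B: holds.
C: fails — R30 and R30 but 0 and 0 have no common successor.

B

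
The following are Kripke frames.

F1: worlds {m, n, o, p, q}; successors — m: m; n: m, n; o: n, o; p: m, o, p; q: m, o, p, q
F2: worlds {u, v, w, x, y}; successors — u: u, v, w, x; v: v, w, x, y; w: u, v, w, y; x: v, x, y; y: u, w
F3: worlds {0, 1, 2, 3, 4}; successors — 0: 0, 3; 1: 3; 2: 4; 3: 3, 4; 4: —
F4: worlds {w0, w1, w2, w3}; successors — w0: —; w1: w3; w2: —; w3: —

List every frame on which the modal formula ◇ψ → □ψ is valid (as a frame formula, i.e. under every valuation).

Frame correspondent (Sahlqvist): ∀x ∀y ∀z (Rxy ∧ Rxz → y = z) — i.e. partial functionality.
F1: fails — n sees both m and n.
F2: fails — u sees both u and v.
F3: fails — 0 sees both 0 and 3.
F4: satisfies the condition.
Valid on: F4.

F4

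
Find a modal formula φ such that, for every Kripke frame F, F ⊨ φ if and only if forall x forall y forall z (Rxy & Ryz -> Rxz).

□ψ → □□ψ

The condition is transitivity. The 4 schema □ψ → □□ψ defines it.
Suppose □ψ→□□ψ is valid. Take Rxy, Ryz and set V(ψ)={w : Rxw}. Then □ψ at x, so □□ψ at x, so □ψ at y, so ψ at z, i.e. Rxz.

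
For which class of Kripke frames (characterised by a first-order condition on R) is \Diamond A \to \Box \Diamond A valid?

the Euclidean property: \forall x \forall y \forall z (Rxy \wedge Rxz \to Ryz)

Suppose ◇A→□◇A is valid. Take Rxy, Rxz and set V(A)={y}. Then ◇A at x, so □◇A at x, so ◇A at z, so some w with Rzw has A; w=y, i.e. Rzy. By symmetry of the argument, Ryz.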